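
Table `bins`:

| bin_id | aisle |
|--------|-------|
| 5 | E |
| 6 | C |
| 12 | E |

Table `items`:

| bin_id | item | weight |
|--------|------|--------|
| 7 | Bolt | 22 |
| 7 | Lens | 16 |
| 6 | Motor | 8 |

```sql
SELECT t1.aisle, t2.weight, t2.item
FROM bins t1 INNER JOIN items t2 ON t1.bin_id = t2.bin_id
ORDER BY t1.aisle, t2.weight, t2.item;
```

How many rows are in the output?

1

INNER JOIN keeps only pairs where the ON condition holds.
Matching on t1.bin_id = t2.bin_id.
Matched pairs: 1.
Total: 1 rows.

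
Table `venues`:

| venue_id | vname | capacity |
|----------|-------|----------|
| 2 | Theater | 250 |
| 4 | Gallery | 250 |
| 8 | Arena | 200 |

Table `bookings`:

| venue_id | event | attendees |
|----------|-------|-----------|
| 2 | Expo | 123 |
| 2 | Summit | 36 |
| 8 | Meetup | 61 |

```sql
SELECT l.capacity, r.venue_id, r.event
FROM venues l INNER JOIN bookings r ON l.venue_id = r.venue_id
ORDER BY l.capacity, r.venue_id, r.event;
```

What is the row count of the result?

INNER JOIN keeps only pairs where the ON condition holds.
Matching on l.venue_id = r.venue_id.
Matched pairs: 3.
Total: 3 rows.

3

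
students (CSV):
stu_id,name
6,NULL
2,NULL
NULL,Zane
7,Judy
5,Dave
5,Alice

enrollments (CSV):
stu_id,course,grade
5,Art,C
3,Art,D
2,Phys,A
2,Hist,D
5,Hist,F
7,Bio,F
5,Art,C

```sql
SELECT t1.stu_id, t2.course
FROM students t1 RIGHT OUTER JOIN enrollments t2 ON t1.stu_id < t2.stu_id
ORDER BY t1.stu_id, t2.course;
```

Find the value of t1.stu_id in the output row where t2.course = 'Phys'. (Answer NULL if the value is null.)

RIGHT JOIN keeps every row from `enrollments`; unmatched rows get NULL for `students`'s columns.
Matching on t1.stu_id < t2.stu_id. A NULL in a compared column never satisfies the condition.
- t1 (stu_id=6) pairs with 1 row(s) of t2.
- t1 (stu_id=2) pairs with 5 row(s) of t2.
- t1 (stu_id=NULL) has no partner in t2.
- t1 (stu_id=7) has no partner in t2.
- t1 (stu_id=5) pairs with 1 row(s) of t2.
- t1 (stu_id=5) pairs with 1 row(s) of t2.
- plus 2 unmatched t2 row(s), each kept with NULL t1 columns.

NULL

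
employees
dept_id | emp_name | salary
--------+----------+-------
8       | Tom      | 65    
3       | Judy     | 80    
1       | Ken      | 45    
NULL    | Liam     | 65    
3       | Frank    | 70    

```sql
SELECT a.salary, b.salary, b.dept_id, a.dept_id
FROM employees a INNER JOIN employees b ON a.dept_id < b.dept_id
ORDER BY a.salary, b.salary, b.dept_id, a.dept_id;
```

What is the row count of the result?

5

INNER JOIN keeps only pairs where the ON condition holds.
Matching on a.dept_id < b.dept_id. A NULL in a compared column never satisfies the condition.
- a row (dept_id=8): no match → dropped.
- a row (dept_id=3): matches 1 b row(s) → 1 output row(s).
- a row (dept_id=1): matches 3 b row(s) → 3 output row(s).
- a row (dept_id=NULL): no match → dropped.
- a row (dept_id=3): matches 1 b row(s) → 1 output row(s).
Total: 5 rows.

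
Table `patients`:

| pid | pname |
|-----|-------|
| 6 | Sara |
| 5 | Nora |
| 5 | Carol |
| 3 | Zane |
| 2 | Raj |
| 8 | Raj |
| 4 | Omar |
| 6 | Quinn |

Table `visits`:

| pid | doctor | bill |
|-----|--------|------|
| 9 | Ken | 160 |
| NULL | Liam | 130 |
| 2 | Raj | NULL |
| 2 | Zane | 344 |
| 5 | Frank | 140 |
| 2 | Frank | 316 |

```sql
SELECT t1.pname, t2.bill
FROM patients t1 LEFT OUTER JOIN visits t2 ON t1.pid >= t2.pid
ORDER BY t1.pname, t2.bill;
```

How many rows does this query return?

29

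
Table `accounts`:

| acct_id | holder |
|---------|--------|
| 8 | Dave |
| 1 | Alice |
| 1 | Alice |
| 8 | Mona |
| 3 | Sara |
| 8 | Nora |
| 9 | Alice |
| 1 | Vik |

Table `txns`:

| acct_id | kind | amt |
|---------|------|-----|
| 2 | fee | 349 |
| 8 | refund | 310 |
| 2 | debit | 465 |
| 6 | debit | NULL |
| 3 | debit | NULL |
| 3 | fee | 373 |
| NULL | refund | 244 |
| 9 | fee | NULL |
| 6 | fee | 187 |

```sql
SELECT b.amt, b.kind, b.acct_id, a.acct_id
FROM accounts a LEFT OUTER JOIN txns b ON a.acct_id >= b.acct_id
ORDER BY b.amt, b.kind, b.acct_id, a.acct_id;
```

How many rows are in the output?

36

LEFT JOIN keeps every row from `accounts`; unmatched rows get NULL for `txns`'s columns.
Matching on a.acct_id >= b.acct_id. A NULL in a compared column never satisfies the condition.
- a[0] acct_id=8 → 7 match(es) in b → 7 row(s).
- a[1] acct_id=1 → no match; kept with NULLs on the b side.
- a[2] acct_id=1 → no match; kept with NULLs on the b side.
- a[3] acct_id=8 → 7 match(es) in b → 7 row(s).
- a[4] acct_id=3 → 4 match(es) in b → 4 row(s).
- a[5] acct_id=8 → 7 match(es) in b → 7 row(s).
- a[6] acct_id=9 → 8 match(es) in b → 8 row(s).
- a[7] acct_id=1 → no match; kept with NULLs on the b side.
Total: 33 matched + 3 padded = 36 rows.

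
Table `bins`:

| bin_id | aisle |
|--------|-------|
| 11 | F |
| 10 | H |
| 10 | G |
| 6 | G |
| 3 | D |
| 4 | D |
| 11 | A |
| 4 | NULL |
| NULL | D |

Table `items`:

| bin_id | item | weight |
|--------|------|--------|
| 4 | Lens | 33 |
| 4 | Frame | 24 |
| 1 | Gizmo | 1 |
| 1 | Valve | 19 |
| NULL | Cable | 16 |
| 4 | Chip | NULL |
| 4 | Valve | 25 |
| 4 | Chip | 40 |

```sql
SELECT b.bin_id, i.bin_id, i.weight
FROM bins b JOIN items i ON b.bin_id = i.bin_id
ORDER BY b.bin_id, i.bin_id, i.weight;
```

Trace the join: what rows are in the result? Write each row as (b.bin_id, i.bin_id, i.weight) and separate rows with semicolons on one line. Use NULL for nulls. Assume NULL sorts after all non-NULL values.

INNER JOIN keeps only pairs where the ON condition holds.
Matching on b.bin_id = i.bin_id. A NULL in a compared column never satisfies the condition.
- b row (bin_id=11): no match → dropped.
- b row (bin_id=10): no match → dropped.
- b row (bin_id=10): no match → dropped.
- b row (bin_id=6): no match → dropped.
- b row (bin_id=3): no match → dropped.
- b row (bin_id=4): matches 5 i row(s) → 5 output row(s).
- b row (bin_id=11): no match → dropped.
- b row (bin_id=4): matches 5 i row(s) → 5 output row(s).
- b row (bin_id=NULL): no match → dropped.
After projecting and ordering:
b.bin_id | i.bin_id | i.weight
4 | 4 | 24
4 | 4 | 24
4 | 4 | 25
4 | 4 | 25
4 | 4 | 33
4 | 4 | 33
4 | 4 | 40
4 | 4 | 40
4 | 4 | NULL
4 | 4 | NULL

(4, 4, 24); (4, 4, 24); (4, 4, 25); (4, 4, 25); (4, 4, 33); (4, 4, 33); (4, 4, 40); (4, 4, 40); (4, 4, NULL); (4, 4, NULL)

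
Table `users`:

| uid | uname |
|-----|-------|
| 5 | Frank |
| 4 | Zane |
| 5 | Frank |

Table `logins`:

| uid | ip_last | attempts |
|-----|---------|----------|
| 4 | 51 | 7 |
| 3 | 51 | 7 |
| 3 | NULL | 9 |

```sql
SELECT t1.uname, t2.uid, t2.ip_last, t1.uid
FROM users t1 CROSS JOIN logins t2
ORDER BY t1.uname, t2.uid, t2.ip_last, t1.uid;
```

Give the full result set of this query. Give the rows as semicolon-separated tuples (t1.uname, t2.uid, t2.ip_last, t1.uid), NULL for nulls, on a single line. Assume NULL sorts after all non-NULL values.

CROSS JOIN pairs every row of `users` with every row of `logins`: 3 × 3 = 9 rows.
After projecting and ordering:
t1.uname | t2.uid | t2.ip_last | t1.uid
Frank | 3 | 51 | 5
Frank | 3 | 51 | 5
Frank | 3 | NULL | 5
Frank | 3 | NULL | 5
Frank | 4 | 51 | 5
Frank | 4 | 51 | 5
Zane | 3 | 51 | 4
Zane | 3 | NULL | 4
Zane | 4 | 51 | 4

(Frank, 3, 51, 5); (Frank, 3, 51, 5); (Frank, 3, NULL, 5); (Frank, 3, NULL, 5); (Frank, 4, 51, 5); (Frank, 4, 51, 5); (Zane, 3, 51, 4); (Zane, 3, NULL, 4); (Zane, 4, 51, 4)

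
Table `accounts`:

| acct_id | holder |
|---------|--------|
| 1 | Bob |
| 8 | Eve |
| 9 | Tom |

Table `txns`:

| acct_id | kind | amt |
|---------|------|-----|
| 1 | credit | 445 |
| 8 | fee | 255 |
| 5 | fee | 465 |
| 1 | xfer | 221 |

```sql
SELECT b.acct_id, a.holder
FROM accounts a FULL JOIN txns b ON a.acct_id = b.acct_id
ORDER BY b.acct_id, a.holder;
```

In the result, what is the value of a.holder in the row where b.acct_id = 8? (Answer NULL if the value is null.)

FULL OUTER JOIN keeps every row from both sides; unmatched rows get NULL for the other side's columns.
Matching on a.acct_id = b.acct_id.
- a (acct_id=1) pairs with 2 row(s) of b.
- a (acct_id=8) pairs with 1 row(s) of b.
- a (acct_id=9) has no partner → padded with NULL.
- plus 1 unmatched b row(s), each kept with NULL a columns.

Eve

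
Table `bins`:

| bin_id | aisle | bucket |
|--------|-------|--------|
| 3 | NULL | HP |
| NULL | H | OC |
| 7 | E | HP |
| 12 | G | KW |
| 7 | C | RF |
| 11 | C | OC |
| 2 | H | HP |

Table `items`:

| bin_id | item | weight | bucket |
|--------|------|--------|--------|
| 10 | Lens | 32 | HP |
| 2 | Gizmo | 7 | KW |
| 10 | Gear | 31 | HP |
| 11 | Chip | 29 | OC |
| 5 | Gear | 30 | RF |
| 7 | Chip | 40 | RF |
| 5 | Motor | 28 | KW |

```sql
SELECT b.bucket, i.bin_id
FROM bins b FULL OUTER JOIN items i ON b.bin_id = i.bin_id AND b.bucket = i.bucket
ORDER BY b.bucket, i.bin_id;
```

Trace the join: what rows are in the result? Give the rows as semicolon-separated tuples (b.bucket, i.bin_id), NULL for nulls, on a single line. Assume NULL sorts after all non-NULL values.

(HP, NULL); (HP, NULL); (HP, NULL); (KW, NULL); (OC, 11); (OC, NULL); (RF, 7); (NULL, 2); (NULL, 5); (NULL, 5); (NULL, 10); (NULL, 10)

FULL OUTER JOIN keeps every row from both sides; unmatched rows get NULL for the other side's columns.
Matching on b.bin_id = i.bin_id AND b.bucket = i.bucket. A NULL in a compared column never satisfies the condition.
Matched pairs: 2; unmatched b rows kept: 5; unmatched i rows kept: 5.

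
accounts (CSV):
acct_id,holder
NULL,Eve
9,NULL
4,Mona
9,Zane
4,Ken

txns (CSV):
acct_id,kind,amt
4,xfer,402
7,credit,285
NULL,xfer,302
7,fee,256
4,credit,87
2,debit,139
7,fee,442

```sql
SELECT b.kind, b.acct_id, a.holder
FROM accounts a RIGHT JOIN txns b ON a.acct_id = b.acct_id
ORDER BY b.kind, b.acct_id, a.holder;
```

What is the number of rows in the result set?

9

RIGHT JOIN keeps every row from `txns`; unmatched rows get NULL for `accounts`'s columns.
Matching on a.acct_id = b.acct_id. A NULL in a compared column never satisfies the condition.
Matched pairs: 4; unmatched b rows kept: 5.
Total: 4 matched + 5 padded = 9 rows.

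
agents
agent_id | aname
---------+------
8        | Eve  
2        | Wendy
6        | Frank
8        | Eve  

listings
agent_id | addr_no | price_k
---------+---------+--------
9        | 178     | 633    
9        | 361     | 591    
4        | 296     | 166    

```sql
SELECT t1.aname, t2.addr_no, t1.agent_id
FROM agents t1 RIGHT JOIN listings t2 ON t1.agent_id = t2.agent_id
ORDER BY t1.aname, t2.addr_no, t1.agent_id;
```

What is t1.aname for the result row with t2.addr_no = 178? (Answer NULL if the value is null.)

RIGHT JOIN keeps every row from `listings`; unmatched rows get NULL for `agents`'s columns.
Matching on t1.agent_id = t2.agent_id.
- agent_id=8: no matching t2 row.
- agent_id=2: no matching t2 row.
- agent_id=6: no matching t2 row.
- agent_id=8: no matching t2 row.
- plus 3 unmatched t2 row(s), each kept with NULL t1 columns.

NULL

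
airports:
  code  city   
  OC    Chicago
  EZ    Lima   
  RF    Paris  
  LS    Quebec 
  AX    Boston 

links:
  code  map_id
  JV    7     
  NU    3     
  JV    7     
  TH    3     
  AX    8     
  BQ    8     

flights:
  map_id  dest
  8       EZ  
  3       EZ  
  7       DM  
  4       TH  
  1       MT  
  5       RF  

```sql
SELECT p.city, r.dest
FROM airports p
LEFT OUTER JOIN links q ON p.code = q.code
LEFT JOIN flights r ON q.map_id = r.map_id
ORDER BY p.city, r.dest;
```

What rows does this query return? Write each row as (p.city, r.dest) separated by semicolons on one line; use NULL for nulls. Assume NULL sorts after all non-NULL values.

Joins associate left-to-right: airports LEFT JOIN links on code gives 5 intermediate row(s).
Then LEFT JOIN `flights r` on map_id: each of those 5 rows is kept; rows whose q.map_id has no match in r get NULL for r's columns.

(Boston, EZ); (Chicago, NULL); (Lima, NULL); (Paris, NULL); (Quebec, NULL)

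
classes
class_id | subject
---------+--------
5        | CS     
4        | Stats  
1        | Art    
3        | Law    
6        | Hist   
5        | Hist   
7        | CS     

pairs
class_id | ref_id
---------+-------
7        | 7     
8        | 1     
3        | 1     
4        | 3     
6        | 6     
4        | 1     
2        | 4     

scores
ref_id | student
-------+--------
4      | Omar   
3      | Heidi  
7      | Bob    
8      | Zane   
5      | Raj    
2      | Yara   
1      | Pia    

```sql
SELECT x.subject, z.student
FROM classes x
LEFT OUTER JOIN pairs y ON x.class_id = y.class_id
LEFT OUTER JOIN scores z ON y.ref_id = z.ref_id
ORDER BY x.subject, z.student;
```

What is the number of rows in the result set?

8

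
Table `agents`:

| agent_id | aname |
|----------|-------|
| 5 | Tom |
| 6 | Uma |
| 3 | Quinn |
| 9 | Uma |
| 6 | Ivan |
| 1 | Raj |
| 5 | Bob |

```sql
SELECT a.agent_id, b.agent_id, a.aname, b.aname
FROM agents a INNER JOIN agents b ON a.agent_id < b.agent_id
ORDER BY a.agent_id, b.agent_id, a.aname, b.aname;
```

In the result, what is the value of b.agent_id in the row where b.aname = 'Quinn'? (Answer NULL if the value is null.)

3

INNER JOIN keeps only pairs where the ON condition holds.
Matching on a.agent_id < b.agent_id.
Matched pairs: 19.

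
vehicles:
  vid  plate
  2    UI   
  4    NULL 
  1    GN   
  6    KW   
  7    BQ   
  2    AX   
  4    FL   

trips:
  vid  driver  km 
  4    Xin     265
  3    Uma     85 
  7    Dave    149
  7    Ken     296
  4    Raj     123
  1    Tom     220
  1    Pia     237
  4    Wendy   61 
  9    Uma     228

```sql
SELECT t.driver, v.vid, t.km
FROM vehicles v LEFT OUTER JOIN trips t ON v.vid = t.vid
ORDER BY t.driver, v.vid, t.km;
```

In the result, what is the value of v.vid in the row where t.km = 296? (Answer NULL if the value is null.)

LEFT JOIN keeps every row from `vehicles`; unmatched rows get NULL for `trips`'s columns.
Matching on v.vid = t.vid.
- v row (vid=2): no match → kept, t columns NULL.
- v row (vid=4): matches 3 t row(s) → 3 output row(s).
- v row (vid=1): matches 2 t row(s) → 2 output row(s).
- v row (vid=6): no match → kept, t columns NULL.
- v row (vid=7): matches 2 t row(s) → 2 output row(s).
- v row (vid=2): no match → kept, t columns NULL.
- v row (vid=4): matches 3 t row(s) → 3 output row(s).

7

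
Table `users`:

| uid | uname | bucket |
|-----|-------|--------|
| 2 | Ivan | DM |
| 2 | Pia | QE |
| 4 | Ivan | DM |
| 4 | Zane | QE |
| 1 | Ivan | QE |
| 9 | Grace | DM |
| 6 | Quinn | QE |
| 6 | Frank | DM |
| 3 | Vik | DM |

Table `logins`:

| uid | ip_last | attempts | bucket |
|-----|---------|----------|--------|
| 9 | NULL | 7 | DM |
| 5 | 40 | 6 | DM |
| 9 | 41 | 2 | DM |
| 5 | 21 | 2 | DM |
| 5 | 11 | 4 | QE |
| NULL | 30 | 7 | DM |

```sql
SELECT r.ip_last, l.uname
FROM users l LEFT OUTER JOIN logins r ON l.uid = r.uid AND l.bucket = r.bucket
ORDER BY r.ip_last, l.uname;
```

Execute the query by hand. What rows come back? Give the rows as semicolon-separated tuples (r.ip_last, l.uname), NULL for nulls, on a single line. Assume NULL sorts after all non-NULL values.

(41, Grace); (NULL, Frank); (NULL, Grace); (NULL, Ivan); (NULL, Ivan); (NULL, Ivan); (NULL, Pia); (NULL, Quinn); (NULL, Vik); (NULL, Zane)

LEFT JOIN keeps every row from `users`; unmatched rows get NULL for `logins`'s columns.
Matching on l.uid = r.uid AND l.bucket = r.bucket. A NULL in a compared column never satisfies the condition.
Matched pairs: 2; unmatched l rows kept: 8.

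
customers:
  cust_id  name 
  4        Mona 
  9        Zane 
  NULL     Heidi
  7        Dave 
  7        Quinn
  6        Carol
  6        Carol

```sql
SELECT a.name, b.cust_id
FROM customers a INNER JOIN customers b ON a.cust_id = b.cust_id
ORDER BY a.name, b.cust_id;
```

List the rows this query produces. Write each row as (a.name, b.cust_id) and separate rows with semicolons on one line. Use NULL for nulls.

(Carol, 6); (Carol, 6); (Carol, 6); (Carol, 6); (Dave, 7); (Dave, 7); (Mona, 4); (Quinn, 7); (Quinn, 7); (Zane, 9)

INNER JOIN keeps only pairs where the ON condition holds.
Matching on a.cust_id = b.cust_id. A NULL in a compared column never satisfies the condition.
- cust_id=4: 1 matching b row(s), so 1 row(s) emitted.
- cust_id=9: 1 matching b row(s), so 1 row(s) emitted.
- cust_id=NULL: no matching b row, dropped.
- cust_id=7: 2 matching b row(s), so 2 row(s) emitted.
- cust_id=7: 2 matching b row(s), so 2 row(s) emitted.
- cust_id=6: 2 matching b row(s), so 2 row(s) emitted.
- cust_id=6: 2 matching b row(s), so 2 row(s) emitted.
After projecting and ordering:
a.name | b.cust_id
Carol | 6
Carol | 6
Carol | 6
Carol | 6
Dave | 7
Dave | 7
Mona | 4
Quinn | 7
Quinn | 7
Zane | 9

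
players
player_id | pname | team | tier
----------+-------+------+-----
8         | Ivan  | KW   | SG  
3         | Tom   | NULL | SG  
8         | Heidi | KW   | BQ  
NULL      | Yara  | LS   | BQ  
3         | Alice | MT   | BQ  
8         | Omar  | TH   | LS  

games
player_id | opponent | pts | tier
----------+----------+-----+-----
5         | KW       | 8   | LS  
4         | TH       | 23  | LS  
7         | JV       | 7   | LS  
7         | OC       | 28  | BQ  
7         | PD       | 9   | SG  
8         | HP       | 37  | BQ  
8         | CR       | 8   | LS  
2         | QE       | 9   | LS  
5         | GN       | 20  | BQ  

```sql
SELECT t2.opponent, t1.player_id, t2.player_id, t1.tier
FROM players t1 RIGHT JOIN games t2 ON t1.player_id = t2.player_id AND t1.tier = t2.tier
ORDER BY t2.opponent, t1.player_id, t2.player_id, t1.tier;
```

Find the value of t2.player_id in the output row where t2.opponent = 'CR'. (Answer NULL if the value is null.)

8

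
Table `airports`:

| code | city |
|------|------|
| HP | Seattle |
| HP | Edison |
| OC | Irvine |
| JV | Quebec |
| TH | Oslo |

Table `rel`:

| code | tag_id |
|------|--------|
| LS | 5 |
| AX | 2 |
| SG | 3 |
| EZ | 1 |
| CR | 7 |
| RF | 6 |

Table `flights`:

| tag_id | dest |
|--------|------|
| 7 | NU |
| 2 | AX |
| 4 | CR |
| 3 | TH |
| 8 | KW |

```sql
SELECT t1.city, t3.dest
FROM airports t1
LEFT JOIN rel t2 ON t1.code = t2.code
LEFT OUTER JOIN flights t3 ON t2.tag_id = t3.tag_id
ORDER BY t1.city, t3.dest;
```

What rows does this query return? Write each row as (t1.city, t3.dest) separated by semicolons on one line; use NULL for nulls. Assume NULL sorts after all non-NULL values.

(Edison, NULL); (Irvine, NULL); (Oslo, NULL); (Quebec, NULL); (Seattle, NULL)

Joins associate left-to-right: airports LEFT JOIN rel on code gives 5 intermediate row(s).
Then LEFT JOIN `flights t3` on tag_id: each of those 5 rows is kept; rows whose t2.tag_id has no match in t3 get NULL for t3's columns.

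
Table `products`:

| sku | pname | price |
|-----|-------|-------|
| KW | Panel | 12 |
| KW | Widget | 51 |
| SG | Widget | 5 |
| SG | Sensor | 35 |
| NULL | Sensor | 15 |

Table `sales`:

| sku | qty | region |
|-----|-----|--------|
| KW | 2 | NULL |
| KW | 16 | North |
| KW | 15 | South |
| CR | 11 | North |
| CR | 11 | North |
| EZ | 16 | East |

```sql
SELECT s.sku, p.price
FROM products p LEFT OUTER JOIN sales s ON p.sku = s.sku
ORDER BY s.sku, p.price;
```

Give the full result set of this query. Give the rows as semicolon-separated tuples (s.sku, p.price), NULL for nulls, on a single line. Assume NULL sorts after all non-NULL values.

LEFT JOIN keeps every row from `products`; unmatched rows get NULL for `sales`'s columns.
Matching on p.sku = s.sku. A NULL in a compared column never satisfies the condition.
- p (sku=KW) pairs with 3 row(s) of s.
- p (sku=KW) pairs with 3 row(s) of s.
- p (sku=SG) has no partner → padded with NULL.
- p (sku=SG) has no partner → padded with NULL.
- p (sku=NULL) has no partner → padded with NULL.
After projecting and ordering:
s.sku | p.price
KW | 12
KW | 12
KW | 12
KW | 51
KW | 51
KW | 51
NULL | 5
NULL | 15
NULL | 35

(KW, 12); (KW, 12); (KW, 12); (KW, 51); (KW, 51); (KW, 51); (NULL, 5); (NULL, 15); (NULL, 35)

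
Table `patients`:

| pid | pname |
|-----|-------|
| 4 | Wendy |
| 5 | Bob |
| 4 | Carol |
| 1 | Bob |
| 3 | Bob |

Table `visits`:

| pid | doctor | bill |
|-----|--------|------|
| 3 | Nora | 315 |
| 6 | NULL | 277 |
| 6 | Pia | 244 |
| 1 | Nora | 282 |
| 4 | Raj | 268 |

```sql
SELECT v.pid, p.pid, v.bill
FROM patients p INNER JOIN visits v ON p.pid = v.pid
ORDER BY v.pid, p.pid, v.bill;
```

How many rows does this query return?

4

INNER JOIN keeps only pairs where the ON condition holds.
Matching on p.pid = v.pid.
Matched pairs: 4.
Total: 4 rows.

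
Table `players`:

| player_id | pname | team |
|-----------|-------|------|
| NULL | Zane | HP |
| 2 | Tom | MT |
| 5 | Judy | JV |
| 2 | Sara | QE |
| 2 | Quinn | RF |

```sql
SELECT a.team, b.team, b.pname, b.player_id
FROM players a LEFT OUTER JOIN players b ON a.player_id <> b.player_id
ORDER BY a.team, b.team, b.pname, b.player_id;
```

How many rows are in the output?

LEFT JOIN keeps every row from `players a`; unmatched rows get NULL for `players b`'s columns.
Matching on a.player_id <> b.player_id. A NULL in a compared column never satisfies the condition.
Matched pairs: 6; unmatched a rows kept: 1.
Total: 6 matched + 1 padded = 7 rows.

7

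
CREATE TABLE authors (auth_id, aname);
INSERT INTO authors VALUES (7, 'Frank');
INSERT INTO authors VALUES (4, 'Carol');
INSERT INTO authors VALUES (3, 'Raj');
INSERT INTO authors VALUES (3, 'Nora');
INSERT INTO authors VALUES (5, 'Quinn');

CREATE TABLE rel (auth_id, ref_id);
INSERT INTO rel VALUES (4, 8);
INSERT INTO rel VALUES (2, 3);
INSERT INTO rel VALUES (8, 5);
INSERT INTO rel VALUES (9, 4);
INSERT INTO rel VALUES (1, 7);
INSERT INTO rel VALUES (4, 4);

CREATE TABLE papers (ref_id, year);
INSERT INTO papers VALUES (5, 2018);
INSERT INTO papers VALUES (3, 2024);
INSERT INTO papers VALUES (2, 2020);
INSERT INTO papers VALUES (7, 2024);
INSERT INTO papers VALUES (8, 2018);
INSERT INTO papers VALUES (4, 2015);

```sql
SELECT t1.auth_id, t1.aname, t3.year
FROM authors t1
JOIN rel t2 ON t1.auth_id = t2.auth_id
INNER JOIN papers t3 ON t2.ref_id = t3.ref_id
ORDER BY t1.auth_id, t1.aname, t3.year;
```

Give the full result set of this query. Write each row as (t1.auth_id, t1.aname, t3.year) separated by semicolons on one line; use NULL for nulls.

(4, Carol, 2015); (4, Carol, 2018)

Joins associate left-to-right: authors INNER JOIN rel on auth_id gives 2 intermediate row(s).
Then INNER JOIN `papers t3` on ref_id: keep only rows whose t2.ref_id appears in t3.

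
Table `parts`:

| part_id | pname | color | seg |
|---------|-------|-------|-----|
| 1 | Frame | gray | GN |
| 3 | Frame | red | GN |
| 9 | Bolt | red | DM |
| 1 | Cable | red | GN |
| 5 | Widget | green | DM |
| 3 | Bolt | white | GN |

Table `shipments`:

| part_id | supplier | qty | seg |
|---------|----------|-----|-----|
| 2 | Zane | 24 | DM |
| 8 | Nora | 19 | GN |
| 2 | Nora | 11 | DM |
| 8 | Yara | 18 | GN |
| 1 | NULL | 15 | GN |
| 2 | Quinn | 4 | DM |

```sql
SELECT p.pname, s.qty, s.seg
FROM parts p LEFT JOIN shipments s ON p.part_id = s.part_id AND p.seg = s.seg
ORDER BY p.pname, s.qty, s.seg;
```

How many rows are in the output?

LEFT JOIN keeps every row from `parts`; unmatched rows get NULL for `shipments`'s columns.
Matching on p.part_id = s.part_id AND p.seg = s.seg.
Matched pairs: 2; unmatched p rows kept: 4.
Total: 2 matched + 4 padded = 6 rows.

6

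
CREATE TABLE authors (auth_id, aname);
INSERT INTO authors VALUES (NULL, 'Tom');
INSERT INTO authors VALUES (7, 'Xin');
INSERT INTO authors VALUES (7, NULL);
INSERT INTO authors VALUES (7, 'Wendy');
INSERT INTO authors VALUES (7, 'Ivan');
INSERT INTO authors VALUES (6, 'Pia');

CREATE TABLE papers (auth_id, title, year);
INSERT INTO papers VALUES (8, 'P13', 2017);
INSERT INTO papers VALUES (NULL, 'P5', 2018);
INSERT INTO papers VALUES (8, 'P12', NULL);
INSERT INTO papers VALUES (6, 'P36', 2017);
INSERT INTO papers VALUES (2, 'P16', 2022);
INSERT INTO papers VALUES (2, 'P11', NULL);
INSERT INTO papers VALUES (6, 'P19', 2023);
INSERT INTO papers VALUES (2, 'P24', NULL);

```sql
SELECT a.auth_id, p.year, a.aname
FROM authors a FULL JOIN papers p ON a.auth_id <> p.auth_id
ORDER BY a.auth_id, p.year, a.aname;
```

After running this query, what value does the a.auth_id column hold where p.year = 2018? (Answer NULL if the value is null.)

NULL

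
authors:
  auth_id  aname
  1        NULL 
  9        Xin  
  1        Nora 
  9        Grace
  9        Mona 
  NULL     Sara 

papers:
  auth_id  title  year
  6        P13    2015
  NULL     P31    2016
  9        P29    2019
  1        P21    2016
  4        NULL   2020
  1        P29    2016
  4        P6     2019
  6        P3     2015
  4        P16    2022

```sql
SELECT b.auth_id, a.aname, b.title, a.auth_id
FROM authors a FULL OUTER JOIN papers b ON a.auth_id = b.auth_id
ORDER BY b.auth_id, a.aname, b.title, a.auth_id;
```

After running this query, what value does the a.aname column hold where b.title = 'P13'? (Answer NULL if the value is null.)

NULL

FULL OUTER JOIN keeps every row from both sides; unmatched rows get NULL for the other side's columns.
Matching on a.auth_id = b.auth_id. A NULL in a compared column never satisfies the condition.
- a (auth_id=1) pairs with 2 row(s) of b.
- a (auth_id=9) pairs with 1 row(s) of b.
- a (auth_id=1) pairs with 2 row(s) of b.
- a (auth_id=9) pairs with 1 row(s) of b.
- a (auth_id=9) pairs with 1 row(s) of b.
- a (auth_id=NULL) has no partner → padded with NULL.
- 6 b row(s) had no a match → kept, a columns NULL.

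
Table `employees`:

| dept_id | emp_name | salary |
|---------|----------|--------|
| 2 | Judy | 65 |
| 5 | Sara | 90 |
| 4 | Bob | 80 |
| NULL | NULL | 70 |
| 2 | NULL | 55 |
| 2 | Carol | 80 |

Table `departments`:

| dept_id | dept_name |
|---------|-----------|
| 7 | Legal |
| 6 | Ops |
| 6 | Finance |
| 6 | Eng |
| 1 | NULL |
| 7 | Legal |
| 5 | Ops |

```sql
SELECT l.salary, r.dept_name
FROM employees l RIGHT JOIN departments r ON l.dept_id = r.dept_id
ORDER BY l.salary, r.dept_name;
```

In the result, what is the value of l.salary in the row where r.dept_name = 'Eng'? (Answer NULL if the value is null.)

NULL

RIGHT JOIN keeps every row from `departments`; unmatched rows get NULL for `employees`'s columns.
Matching on l.dept_id = r.dept_id. A NULL in a compared column never satisfies the condition.
- dept_id=2: no matching r row.
- dept_id=5: 1 matching r row(s), so 1 row(s) emitted.
- dept_id=4: no matching r row.
- dept_id=NULL: no matching r row.
- dept_id=2: no matching r row.
- dept_id=2: no matching r row.
- 6 r row(s) had no l match → kept, l columns NULL.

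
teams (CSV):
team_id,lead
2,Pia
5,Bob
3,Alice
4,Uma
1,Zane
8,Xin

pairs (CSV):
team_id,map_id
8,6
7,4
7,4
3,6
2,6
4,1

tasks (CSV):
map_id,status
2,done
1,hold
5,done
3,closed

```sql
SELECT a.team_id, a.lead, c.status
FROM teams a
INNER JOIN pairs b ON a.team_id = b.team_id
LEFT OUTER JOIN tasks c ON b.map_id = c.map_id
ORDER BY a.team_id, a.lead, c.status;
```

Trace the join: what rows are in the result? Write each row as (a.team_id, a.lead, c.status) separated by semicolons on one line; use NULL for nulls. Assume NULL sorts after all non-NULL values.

(2, Pia, NULL); (3, Alice, NULL); (4, Uma, hold); (8, Xin, NULL)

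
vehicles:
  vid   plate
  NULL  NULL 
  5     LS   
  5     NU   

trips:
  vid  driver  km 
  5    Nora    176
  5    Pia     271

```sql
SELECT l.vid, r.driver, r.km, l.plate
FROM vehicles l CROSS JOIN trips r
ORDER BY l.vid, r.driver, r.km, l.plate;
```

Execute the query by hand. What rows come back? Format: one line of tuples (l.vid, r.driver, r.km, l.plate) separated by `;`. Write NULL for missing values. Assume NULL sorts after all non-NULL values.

CROSS JOIN pairs every row of `vehicles` with every row of `trips`: 3 × 2 = 6 rows.
After projecting and ordering:
l.vid | r.driver | r.km | l.plate
5 | Nora | 176 | LS
5 | Nora | 176 | NU
5 | Pia | 271 | LS
5 | Pia | 271 | NU
NULL | Nora | 176 | NULL
NULL | Pia | 271 | NULL

(5, Nora, 176, LS); (5, Nora, 176, NU); (5, Pia, 271, LS); (5, Pia, 271, NU); (NULL, Nora, 176, NULL); (NULL, Pia, 271, NULL)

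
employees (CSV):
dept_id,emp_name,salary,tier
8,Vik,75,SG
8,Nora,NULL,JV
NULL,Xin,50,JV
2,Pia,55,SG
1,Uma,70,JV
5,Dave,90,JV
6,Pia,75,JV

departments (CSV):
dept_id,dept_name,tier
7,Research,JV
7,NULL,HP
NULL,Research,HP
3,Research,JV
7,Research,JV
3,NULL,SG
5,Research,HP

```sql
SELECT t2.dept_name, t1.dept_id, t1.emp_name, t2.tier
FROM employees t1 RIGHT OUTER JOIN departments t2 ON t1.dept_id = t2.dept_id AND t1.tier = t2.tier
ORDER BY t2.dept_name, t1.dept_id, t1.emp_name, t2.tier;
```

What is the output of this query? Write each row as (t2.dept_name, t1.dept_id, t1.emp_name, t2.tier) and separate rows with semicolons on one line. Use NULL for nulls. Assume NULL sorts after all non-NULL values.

(Research, NULL, NULL, HP); (Research, NULL, NULL, HP); (Research, NULL, NULL, JV); (Research, NULL, NULL, JV); (Research, NULL, NULL, JV); (NULL, NULL, NULL, HP); (NULL, NULL, NULL, SG)

RIGHT JOIN keeps every row from `departments`; unmatched rows get NULL for `employees`'s columns.
Matching on t1.dept_id = t2.dept_id AND t1.tier = t2.tier. A NULL in a compared column never satisfies the condition.
- t1[0] dept_id=8, tier=SG → no match.
- t1[1] dept_id=8, tier=JV → no match.
- t1[2] dept_id=NULL, tier=JV → no match.
- t1[3] dept_id=2, tier=SG → no match.
- t1[4] dept_id=1, tier=JV → no match.
- t1[5] dept_id=5, tier=JV → no match.
- t1[6] dept_id=6, tier=JV → no match.
- plus 7 unmatched t2 row(s), each kept with NULL t1 columns.
After projecting and ordering:
t2.dept_name | t1.dept_id | t1.emp_name | t2.tier
Research | NULL | NULL | HP
Research | NULL | NULL | HP
Research | NULL | NULL | JV
Research | NULL | NULL | JV
Research | NULL | NULL | JV
NULL | NULL | NULL | HP
NULL | NULL | NULL | SG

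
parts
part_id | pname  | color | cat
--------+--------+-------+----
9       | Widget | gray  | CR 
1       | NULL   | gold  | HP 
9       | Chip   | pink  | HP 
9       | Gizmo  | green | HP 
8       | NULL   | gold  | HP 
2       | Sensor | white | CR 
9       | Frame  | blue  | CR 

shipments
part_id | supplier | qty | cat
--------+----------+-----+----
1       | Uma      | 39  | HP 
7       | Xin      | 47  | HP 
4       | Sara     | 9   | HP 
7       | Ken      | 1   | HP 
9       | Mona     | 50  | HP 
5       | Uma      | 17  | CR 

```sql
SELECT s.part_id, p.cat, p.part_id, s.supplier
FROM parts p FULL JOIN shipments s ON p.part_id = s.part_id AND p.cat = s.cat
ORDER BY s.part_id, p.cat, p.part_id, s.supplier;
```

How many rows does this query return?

11

FULL OUTER JOIN keeps every row from both sides; unmatched rows get NULL for the other side's columns.
Matching on p.part_id = s.part_id AND p.cat = s.cat.
Matched pairs: 3; unmatched p rows kept: 4; unmatched s rows kept: 4.
Total: 3 matched + 8 padded = 11 rows.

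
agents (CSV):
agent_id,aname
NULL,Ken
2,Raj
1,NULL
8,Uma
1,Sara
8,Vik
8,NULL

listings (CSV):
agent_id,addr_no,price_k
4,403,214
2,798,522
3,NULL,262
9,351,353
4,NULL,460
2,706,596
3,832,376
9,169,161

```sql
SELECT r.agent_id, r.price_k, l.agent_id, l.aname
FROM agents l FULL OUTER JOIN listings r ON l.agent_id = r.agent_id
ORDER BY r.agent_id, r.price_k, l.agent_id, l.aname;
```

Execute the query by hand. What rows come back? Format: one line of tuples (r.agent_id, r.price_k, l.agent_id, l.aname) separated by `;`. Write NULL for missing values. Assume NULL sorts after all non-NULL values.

FULL OUTER JOIN keeps every row from both sides; unmatched rows get NULL for the other side's columns.
Matching on l.agent_id = r.agent_id. A NULL in a compared column never satisfies the condition.
- l[0] agent_id=NULL → no match; kept with NULLs on the r side.
- l[1] agent_id=2 → 2 match(es) in r → 2 row(s).
- l[2] agent_id=1 → no match; kept with NULLs on the r side.
- l[3] agent_id=8 → no match; kept with NULLs on the r side.
- l[4] agent_id=1 → no match; kept with NULLs on the r side.
- l[5] agent_id=8 → no match; kept with NULLs on the r side.
- l[6] agent_id=8 → no match; kept with NULLs on the r side.
- 6 r row(s) had no l match → kept, l columns NULL.

(2, 522, 2, Raj); (2, 596, 2, Raj); (3, 262, NULL, NULL); (3, 376, NULL, NULL); (4, 214, NULL, NULL); (4, 460, NULL, NULL); (9, 161, NULL, NULL); (9, 353, NULL, NULL); (NULL, NULL, 1, Sara); (NULL, NULL, 1, NULL); (NULL, NULL, 8, Uma); (NULL, NULL, 8, Vik); (NULL, NULL, 8, NULL); (NULL, NULL, NULL, Ken)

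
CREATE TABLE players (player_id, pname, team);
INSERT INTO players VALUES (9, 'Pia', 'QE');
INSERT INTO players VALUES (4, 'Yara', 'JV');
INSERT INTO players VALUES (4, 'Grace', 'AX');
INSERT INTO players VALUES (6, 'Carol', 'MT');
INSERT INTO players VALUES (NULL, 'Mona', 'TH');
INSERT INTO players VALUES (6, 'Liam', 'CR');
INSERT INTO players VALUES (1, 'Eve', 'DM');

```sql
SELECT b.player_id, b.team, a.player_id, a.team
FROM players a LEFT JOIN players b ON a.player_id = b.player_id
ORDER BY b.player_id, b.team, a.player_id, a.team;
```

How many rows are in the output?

LEFT JOIN keeps every row from `players a`; unmatched rows get NULL for `players b`'s columns.
Matching on a.player_id = b.player_id. A NULL in a compared column never satisfies the condition.
- a row (player_id=9): matches 1 b row(s) → 1 output row(s).
- a row (player_id=4): matches 2 b row(s) → 2 output row(s).
- a row (player_id=4): matches 2 b row(s) → 2 output row(s).
- a row (player_id=6): matches 2 b row(s) → 2 output row(s).
- a row (player_id=NULL): no match → kept, b columns NULL.
- a row (player_id=6): matches 2 b row(s) → 2 output row(s).
- a row (player_id=1): matches 1 b row(s) → 1 output row(s).
Total: 10 matched + 1 padded = 11 rows.

11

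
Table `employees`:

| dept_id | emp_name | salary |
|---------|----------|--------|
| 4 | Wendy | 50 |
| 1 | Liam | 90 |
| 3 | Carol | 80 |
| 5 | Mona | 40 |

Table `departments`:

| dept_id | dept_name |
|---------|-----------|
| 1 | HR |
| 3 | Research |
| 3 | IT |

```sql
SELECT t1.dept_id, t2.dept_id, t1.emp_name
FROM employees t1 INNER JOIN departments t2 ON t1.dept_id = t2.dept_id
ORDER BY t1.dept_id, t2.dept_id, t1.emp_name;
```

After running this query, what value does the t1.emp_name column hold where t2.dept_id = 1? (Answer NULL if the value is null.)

Liam

INNER JOIN keeps only pairs where the ON condition holds.
Matching on t1.dept_id = t2.dept_id.
- t1 row (dept_id=4): no match → dropped.
- t1 row (dept_id=1): matches 1 t2 row(s) → 1 output row(s).
- t1 row (dept_id=3): matches 2 t2 row(s) → 2 output row(s).
- t1 row (dept_id=5): no match → dropped.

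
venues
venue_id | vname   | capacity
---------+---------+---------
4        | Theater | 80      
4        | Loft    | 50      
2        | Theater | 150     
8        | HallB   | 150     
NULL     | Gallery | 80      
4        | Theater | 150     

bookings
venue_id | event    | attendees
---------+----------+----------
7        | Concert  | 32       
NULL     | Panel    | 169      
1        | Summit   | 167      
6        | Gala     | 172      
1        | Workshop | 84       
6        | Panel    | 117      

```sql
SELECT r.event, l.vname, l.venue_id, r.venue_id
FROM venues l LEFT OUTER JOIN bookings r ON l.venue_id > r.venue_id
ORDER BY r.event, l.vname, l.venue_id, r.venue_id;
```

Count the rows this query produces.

LEFT JOIN keeps every row from `venues`; unmatched rows get NULL for `bookings`'s columns.
Matching on l.venue_id > r.venue_id. A NULL in a compared column never satisfies the condition.
- l row (venue_id=4): matches 2 r row(s) → 2 output row(s).
- l row (venue_id=4): matches 2 r row(s) → 2 output row(s).
- l row (venue_id=2): matches 2 r row(s) → 2 output row(s).
- l row (venue_id=8): matches 5 r row(s) → 5 output row(s).
- l row (venue_id=NULL): no match → kept, r columns NULL.
- l row (venue_id=4): matches 2 r row(s) → 2 output row(s).
Total: 13 matched + 1 padded = 14 rows.

14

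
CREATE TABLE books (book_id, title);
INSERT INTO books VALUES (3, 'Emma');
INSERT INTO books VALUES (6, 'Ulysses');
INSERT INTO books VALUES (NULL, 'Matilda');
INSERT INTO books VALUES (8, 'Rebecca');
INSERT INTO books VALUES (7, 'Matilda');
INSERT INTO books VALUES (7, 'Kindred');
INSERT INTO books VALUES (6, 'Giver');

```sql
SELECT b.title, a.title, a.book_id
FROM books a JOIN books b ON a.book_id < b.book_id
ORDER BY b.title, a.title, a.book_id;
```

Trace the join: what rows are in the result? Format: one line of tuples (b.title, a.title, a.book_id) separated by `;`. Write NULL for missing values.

(Giver, Emma, 3); (Kindred, Emma, 3); (Kindred, Giver, 6); (Kindred, Ulysses, 6); (Matilda, Emma, 3); (Matilda, Giver, 6); (Matilda, Ulysses, 6); (Rebecca, Emma, 3); (Rebecca, Giver, 6); (Rebecca, Kindred, 7); (Rebecca, Matilda, 7); (Rebecca, Ulysses, 6); (Ulysses, Emma, 3)

INNER JOIN keeps only pairs where the ON condition holds.
Matching on a.book_id < b.book_id. A NULL in a compared column never satisfies the condition.
Matched pairs: 13.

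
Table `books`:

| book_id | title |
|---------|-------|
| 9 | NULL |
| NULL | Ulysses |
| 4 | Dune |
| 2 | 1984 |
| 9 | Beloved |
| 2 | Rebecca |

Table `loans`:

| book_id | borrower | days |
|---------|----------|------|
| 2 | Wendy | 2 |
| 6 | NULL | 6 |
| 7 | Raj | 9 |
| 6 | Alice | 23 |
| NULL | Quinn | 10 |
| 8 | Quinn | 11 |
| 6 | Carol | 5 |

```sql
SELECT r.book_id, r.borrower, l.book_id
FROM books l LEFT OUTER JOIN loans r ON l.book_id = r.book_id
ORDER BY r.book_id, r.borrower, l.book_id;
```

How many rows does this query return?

6

LEFT JOIN keeps every row from `books`; unmatched rows get NULL for `loans`'s columns.
Matching on l.book_id = r.book_id. A NULL in a compared column never satisfies the condition.
- l row (book_id=9): no match → kept, r columns NULL.
- l row (book_id=NULL): no match → kept, r columns NULL.
- l row (book_id=4): no match → kept, r columns NULL.
- l row (book_id=2): matches 1 r row(s) → 1 output row(s).
- l row (book_id=9): no match → kept, r columns NULL.
- l row (book_id=2): matches 1 r row(s) → 1 output row(s).
Total: 2 matched + 4 padded = 6 rows.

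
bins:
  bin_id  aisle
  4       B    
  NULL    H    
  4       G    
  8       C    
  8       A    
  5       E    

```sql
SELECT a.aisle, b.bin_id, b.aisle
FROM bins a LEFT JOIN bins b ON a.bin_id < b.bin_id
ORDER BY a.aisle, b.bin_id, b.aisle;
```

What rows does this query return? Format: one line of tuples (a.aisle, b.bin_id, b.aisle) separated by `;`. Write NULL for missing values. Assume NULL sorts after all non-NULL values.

LEFT JOIN keeps every row from `bins a`; unmatched rows get NULL for `bins b`'s columns.
Matching on a.bin_id < b.bin_id. A NULL in a compared column never satisfies the condition.
- a (bin_id=4) pairs with 3 row(s) of b.
- a (bin_id=NULL) has no partner → padded with NULL.
- a (bin_id=4) pairs with 3 row(s) of b.
- a (bin_id=8) has no partner → padded with NULL.
- a (bin_id=8) has no partner → padded with NULL.
- a (bin_id=5) pairs with 2 row(s) of b.

(A, NULL, NULL); (B, 5, E); (B, 8, A); (B, 8, C); (C, NULL, NULL); (E, 8, A); (E, 8, C); (G, 5, E); (G, 8, A); (G, 8, C); (H, NULL, NULL)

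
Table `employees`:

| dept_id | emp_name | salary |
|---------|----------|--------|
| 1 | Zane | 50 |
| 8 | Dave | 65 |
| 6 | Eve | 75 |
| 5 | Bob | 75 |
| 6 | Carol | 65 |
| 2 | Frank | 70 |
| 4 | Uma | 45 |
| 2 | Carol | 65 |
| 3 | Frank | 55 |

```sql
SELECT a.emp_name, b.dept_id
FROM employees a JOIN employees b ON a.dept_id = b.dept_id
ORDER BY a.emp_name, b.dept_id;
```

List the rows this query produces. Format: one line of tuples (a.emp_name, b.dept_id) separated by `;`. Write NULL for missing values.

(Bob, 5); (Carol, 2); (Carol, 2); (Carol, 6); (Carol, 6); (Dave, 8); (Eve, 6); (Eve, 6); (Frank, 2); (Frank, 2); (Frank, 3); (Uma, 4); (Zane, 1)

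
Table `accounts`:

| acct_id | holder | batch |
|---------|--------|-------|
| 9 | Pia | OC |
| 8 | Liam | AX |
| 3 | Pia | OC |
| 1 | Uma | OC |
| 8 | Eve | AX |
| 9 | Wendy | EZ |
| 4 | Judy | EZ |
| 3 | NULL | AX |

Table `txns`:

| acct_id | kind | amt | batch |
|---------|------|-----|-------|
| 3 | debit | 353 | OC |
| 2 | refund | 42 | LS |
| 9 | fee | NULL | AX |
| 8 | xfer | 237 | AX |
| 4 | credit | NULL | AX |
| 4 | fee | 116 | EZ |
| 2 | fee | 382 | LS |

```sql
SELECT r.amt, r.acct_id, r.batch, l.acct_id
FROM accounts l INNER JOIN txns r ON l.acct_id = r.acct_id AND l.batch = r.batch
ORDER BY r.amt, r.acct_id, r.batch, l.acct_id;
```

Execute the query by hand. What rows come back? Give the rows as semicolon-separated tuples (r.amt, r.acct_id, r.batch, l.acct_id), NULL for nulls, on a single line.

(116, 4, EZ, 4); (237, 8, AX, 8); (237, 8, AX, 8); (353, 3, OC, 3)

INNER JOIN keeps only pairs where the ON condition holds.
Matching on l.acct_id = r.acct_id AND l.batch = r.batch.
Matched pairs: 4.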